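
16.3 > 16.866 False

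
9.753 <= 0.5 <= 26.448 False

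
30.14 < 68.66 True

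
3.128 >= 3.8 False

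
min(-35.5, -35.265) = -35.5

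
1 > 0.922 True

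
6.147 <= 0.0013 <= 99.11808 False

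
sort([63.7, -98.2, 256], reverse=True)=[256, 63.7, -98.2]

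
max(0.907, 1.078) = 1.078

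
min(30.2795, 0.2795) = 0.2795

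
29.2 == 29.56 False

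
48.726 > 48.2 True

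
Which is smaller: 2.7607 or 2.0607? 2.0607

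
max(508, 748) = 748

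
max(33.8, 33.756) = 33.8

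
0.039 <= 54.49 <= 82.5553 True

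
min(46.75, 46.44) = 46.44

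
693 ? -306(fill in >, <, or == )>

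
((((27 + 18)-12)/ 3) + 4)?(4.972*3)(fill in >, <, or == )>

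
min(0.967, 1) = 0.967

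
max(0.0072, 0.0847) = 0.0847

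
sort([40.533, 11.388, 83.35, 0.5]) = [0.5, 11.388, 40.533, 83.35]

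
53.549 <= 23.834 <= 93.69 False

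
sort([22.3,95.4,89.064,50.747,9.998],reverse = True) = [95.4,89.064,50.747,22.3,9.998]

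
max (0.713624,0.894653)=0.894653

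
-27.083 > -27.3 True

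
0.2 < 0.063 False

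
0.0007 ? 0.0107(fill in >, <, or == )<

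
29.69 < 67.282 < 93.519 True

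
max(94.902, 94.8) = 94.902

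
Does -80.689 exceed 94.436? No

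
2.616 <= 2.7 True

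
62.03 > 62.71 False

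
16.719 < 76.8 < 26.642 False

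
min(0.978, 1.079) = 0.978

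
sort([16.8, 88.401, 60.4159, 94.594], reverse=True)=[94.594, 88.401, 60.4159, 16.8]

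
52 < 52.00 False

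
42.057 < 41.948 False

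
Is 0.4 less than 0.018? No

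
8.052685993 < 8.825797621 True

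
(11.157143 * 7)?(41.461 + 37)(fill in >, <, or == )<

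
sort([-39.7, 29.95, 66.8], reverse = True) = [66.8, 29.95, -39.7]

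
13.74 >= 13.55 True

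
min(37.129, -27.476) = -27.476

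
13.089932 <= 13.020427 False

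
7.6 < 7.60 False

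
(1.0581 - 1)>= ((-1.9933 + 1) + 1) True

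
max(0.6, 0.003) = 0.6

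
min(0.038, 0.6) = 0.038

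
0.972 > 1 False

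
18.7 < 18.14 False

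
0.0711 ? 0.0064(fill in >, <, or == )>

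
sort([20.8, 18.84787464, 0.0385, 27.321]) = [0.0385, 18.84787464, 20.8, 27.321]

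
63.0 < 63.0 False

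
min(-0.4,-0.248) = -0.4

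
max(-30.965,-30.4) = -30.4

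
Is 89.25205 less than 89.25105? No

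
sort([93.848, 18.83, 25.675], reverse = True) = [93.848, 25.675, 18.83]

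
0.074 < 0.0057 False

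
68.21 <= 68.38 True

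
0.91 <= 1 True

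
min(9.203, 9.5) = 9.203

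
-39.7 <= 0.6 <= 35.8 True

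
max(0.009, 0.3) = 0.3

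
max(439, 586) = 586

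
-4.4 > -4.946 True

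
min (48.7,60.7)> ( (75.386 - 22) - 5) True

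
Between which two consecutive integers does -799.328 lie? -800 and -799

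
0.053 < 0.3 True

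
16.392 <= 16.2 False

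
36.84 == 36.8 False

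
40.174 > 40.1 True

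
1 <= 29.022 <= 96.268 True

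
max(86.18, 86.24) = 86.24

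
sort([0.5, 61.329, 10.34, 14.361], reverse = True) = [61.329, 14.361, 10.34, 0.5]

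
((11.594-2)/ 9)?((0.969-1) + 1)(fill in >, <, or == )>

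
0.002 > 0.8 False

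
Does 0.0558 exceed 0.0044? Yes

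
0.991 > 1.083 False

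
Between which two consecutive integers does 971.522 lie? 971 and 972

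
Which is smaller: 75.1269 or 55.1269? 55.1269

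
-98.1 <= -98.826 False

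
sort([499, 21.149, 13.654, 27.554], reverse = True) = [499, 27.554, 21.149, 13.654]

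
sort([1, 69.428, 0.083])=[0.083, 1, 69.428]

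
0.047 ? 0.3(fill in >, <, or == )<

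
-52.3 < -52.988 False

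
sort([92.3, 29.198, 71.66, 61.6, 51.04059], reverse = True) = [92.3, 71.66, 61.6, 51.04059, 29.198]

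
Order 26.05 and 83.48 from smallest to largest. 26.05, 83.48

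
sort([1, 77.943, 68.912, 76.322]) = [1, 68.912, 76.322, 77.943]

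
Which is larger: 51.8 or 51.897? 51.897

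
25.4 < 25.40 False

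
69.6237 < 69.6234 False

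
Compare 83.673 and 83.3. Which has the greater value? 83.673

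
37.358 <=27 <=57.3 False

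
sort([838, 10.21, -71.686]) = [-71.686, 10.21, 838]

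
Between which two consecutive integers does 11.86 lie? 11 and 12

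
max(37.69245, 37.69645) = 37.69645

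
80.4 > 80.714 False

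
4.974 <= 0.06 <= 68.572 False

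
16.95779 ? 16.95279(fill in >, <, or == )>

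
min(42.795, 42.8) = 42.795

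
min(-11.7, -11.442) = -11.7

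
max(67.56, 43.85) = 67.56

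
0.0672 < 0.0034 False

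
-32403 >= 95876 False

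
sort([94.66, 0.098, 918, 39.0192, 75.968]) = [0.098, 39.0192, 75.968, 94.66, 918]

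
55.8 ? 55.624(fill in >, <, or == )>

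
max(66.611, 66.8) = 66.8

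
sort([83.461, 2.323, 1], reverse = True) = [83.461, 2.323, 1]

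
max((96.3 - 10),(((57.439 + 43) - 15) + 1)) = 86.439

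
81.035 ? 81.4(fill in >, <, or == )<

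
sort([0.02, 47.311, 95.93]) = [0.02, 47.311, 95.93]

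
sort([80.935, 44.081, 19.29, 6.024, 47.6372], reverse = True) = [80.935, 47.6372, 44.081, 19.29, 6.024]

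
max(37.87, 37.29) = 37.87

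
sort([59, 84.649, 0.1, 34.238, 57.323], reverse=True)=[84.649, 59, 57.323, 34.238, 0.1]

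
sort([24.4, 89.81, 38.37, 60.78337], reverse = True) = [89.81, 60.78337, 38.37, 24.4]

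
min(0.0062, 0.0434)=0.0062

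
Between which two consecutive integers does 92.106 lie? 92 and 93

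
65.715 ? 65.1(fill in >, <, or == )>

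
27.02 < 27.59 True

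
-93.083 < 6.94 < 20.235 True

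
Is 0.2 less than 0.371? Yes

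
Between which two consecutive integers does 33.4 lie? 33 and 34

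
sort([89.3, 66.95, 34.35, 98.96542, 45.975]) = [34.35, 45.975, 66.95, 89.3, 98.96542]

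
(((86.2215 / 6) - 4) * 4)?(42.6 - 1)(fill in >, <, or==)<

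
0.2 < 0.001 False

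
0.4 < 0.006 False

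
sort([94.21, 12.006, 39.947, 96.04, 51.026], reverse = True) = [96.04, 94.21, 51.026, 39.947, 12.006]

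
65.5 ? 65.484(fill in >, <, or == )>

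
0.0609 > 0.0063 True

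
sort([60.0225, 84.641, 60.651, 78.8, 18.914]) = [18.914, 60.0225, 60.651, 78.8, 84.641]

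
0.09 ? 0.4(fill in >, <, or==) <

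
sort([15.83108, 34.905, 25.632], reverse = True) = [34.905, 25.632, 15.83108]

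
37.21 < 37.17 False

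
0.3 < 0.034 False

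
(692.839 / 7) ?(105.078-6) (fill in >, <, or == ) <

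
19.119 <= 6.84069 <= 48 False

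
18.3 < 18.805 True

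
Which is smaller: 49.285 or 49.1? 49.1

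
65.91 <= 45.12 False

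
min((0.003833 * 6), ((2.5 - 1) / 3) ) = 0.022998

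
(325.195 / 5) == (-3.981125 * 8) False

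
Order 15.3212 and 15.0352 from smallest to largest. 15.0352, 15.3212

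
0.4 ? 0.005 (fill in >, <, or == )>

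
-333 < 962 True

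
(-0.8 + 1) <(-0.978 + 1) False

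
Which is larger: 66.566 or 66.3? 66.566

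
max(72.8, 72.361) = 72.8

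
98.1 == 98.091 False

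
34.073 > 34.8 False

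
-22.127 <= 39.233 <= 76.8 True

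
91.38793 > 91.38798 False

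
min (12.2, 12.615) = 12.2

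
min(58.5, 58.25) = 58.25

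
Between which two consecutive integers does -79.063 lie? -80 and -79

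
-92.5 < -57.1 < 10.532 True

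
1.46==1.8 False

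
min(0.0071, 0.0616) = 0.0071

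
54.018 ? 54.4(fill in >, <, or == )<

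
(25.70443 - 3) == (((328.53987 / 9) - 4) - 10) False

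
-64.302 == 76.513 False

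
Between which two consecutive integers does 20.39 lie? 20 and 21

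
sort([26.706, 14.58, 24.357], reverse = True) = [26.706, 24.357, 14.58]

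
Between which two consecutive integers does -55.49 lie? -56 and -55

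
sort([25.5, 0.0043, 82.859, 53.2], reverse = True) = [82.859, 53.2, 25.5, 0.0043]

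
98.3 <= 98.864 True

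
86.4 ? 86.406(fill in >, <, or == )<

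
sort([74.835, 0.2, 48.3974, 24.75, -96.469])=[-96.469, 0.2, 24.75, 48.3974, 74.835]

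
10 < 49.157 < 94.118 True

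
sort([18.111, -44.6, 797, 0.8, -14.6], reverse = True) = [797, 18.111, 0.8, -14.6, -44.6]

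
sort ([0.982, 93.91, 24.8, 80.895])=[0.982, 24.8, 80.895, 93.91]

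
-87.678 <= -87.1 True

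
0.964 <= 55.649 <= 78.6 True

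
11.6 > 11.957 False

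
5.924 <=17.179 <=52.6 True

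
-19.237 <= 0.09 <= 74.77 True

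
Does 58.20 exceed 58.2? No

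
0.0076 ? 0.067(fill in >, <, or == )<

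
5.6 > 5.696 False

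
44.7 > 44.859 False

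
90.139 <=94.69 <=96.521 True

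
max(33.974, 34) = 34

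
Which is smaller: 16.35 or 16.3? 16.3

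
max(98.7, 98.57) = 98.7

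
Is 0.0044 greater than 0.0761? No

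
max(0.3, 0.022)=0.3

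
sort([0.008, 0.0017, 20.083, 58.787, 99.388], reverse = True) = [99.388, 58.787, 20.083, 0.008, 0.0017]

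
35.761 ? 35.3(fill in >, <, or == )>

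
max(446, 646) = 646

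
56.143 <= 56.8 True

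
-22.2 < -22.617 False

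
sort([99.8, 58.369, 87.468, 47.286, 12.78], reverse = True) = [99.8, 87.468, 58.369, 47.286, 12.78]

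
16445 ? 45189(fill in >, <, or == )<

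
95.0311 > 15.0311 True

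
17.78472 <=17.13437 False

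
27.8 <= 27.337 False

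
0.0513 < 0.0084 False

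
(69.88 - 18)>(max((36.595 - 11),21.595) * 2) True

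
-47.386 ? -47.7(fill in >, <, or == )>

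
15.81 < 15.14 False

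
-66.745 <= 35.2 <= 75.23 True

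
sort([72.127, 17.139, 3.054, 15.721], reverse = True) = [72.127, 17.139, 15.721, 3.054]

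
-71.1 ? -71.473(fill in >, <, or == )>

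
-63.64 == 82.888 False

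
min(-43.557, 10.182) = -43.557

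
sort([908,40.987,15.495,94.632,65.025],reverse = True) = [908,94.632,65.025,40.987,15.495]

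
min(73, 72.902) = 72.902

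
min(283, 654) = 283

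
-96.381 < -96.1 True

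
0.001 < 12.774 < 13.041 True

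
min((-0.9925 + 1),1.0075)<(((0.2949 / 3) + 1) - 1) True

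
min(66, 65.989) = 65.989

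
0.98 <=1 True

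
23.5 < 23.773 True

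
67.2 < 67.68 True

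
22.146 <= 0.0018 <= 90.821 False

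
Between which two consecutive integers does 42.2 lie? 42 and 43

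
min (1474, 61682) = 1474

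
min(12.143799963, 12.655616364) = 12.143799963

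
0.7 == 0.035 False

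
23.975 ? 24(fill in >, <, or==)<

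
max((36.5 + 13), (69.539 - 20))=49.539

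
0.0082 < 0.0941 True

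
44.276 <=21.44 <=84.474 False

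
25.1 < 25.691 True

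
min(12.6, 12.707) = 12.6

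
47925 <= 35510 False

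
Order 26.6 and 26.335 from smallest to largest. 26.335, 26.6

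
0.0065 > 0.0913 False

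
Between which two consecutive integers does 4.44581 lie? 4 and 5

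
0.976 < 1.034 True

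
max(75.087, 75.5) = 75.5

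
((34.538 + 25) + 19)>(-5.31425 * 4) True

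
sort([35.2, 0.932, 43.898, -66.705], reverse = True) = [43.898, 35.2, 0.932, -66.705]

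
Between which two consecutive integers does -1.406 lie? -2 and -1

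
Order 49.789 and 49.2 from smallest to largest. 49.2, 49.789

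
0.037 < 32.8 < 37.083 True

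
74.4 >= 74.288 True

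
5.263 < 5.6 True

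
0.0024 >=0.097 False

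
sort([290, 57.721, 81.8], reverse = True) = [290, 81.8, 57.721]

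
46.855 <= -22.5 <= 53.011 False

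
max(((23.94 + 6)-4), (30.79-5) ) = 25.94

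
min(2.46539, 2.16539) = 2.16539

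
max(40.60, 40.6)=40.6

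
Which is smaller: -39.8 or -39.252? -39.8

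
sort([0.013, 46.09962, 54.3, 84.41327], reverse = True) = [84.41327, 54.3, 46.09962, 0.013]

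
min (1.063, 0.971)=0.971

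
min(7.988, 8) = 7.988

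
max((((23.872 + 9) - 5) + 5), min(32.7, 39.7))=32.872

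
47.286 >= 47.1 True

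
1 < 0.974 False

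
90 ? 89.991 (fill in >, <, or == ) >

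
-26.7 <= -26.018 True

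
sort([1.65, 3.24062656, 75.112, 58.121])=[1.65, 3.24062656, 58.121, 75.112]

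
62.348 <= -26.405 False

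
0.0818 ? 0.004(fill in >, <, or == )>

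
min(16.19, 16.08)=16.08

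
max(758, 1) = 758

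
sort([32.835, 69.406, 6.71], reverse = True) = [69.406, 32.835, 6.71]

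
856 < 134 False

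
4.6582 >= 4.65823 False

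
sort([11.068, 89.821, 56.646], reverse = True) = [89.821, 56.646, 11.068]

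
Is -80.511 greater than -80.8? Yes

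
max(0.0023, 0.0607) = 0.0607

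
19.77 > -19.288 True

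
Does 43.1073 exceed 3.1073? Yes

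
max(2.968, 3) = 3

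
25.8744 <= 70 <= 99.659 True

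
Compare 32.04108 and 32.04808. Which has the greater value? 32.04808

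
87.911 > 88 False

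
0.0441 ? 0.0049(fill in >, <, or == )>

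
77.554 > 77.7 False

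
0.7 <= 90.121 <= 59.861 False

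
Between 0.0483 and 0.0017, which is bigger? 0.0483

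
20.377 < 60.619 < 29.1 False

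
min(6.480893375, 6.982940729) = 6.480893375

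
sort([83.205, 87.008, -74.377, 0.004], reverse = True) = [87.008, 83.205, 0.004, -74.377]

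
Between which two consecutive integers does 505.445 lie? 505 and 506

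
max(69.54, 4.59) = 69.54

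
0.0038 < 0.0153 True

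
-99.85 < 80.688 True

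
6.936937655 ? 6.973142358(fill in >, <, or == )<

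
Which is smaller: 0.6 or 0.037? 0.037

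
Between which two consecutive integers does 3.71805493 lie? 3 and 4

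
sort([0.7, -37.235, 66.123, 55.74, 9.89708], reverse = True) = [66.123, 55.74, 9.89708, 0.7, -37.235]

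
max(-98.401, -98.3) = -98.3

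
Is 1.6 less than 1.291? No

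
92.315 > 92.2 True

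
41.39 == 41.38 False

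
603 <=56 False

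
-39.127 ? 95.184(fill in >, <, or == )<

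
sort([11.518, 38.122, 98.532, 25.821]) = [11.518, 25.821, 38.122, 98.532]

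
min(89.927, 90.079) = 89.927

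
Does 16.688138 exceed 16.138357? Yes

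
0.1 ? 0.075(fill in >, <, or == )>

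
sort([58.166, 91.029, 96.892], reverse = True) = [96.892, 91.029, 58.166]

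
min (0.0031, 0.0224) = 0.0031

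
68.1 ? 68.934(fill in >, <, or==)<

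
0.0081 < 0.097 True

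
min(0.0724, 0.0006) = 0.0006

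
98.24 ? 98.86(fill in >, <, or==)<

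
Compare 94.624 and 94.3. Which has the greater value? 94.624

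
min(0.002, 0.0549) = 0.002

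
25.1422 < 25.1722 True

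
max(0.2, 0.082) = 0.2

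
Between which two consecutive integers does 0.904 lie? 0 and 1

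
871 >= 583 True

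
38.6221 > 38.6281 False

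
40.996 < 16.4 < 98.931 False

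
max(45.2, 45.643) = 45.643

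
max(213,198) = 213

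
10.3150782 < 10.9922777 True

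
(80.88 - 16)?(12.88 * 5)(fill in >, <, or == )>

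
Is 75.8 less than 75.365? No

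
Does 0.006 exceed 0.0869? No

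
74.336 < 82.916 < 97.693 True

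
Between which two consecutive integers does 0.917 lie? 0 and 1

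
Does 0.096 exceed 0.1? No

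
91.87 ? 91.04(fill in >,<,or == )>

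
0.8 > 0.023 True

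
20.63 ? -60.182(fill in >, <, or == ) >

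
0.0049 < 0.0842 True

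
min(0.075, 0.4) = 0.075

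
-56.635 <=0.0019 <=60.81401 True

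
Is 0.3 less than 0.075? No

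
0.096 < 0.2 True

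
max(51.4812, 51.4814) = 51.4814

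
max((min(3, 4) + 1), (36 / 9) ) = 4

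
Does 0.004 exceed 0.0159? No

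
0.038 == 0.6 False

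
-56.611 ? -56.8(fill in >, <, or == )>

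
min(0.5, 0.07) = 0.07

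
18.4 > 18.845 False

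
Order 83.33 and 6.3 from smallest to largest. 6.3, 83.33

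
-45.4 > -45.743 True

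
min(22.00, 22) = 22.00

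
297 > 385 False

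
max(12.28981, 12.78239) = 12.78239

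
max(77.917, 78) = 78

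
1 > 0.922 True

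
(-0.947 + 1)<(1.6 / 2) True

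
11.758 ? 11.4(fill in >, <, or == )>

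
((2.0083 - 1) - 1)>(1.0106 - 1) False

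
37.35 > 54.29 False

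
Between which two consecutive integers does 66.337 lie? 66 and 67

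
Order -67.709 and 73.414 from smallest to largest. -67.709, 73.414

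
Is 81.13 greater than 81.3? No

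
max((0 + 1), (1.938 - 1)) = 1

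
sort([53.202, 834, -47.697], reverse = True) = [834, 53.202, -47.697]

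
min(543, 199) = 199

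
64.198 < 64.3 True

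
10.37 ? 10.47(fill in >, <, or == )<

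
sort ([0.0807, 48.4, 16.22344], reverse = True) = [48.4, 16.22344, 0.0807]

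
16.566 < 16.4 False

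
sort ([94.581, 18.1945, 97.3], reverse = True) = [97.3, 94.581, 18.1945]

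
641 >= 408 True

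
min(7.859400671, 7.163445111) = 7.163445111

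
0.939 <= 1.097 True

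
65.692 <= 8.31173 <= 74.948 False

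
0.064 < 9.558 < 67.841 True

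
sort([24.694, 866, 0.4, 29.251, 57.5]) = [0.4, 24.694, 29.251, 57.5, 866]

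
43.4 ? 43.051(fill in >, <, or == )>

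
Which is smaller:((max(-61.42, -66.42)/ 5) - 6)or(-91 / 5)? ((max(-61.42, -66.42)/ 5) - 6)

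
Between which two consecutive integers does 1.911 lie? 1 and 2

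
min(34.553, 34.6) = 34.553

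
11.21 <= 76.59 True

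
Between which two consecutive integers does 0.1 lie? 0 and 1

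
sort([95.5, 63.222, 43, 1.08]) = [1.08, 43, 63.222, 95.5]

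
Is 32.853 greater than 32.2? Yes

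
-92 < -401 False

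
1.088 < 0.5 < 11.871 False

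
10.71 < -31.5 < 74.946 False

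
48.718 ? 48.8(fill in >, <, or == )<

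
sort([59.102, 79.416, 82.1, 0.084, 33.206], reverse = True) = [82.1, 79.416, 59.102, 33.206, 0.084]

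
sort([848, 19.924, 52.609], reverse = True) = [848, 52.609, 19.924]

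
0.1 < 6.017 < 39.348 True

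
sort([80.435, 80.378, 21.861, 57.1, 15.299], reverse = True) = [80.435, 80.378, 57.1, 21.861, 15.299]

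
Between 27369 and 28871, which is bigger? 28871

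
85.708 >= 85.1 True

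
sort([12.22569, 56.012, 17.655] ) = [12.22569, 17.655, 56.012]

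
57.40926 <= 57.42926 True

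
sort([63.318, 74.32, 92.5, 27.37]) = [27.37, 63.318, 74.32, 92.5]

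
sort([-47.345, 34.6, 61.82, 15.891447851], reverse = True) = [61.82, 34.6, 15.891447851, -47.345]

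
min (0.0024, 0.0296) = 0.0024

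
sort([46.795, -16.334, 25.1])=[-16.334, 25.1, 46.795]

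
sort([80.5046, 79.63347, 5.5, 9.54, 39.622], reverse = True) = [80.5046, 79.63347, 39.622, 9.54, 5.5]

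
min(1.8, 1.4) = 1.4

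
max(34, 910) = 910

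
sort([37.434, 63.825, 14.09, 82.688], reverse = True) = [82.688, 63.825, 37.434, 14.09]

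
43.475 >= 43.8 False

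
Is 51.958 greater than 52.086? No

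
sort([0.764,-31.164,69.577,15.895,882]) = [-31.164,0.764,15.895,69.577,882]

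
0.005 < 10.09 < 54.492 True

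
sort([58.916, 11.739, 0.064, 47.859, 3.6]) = [0.064, 3.6, 11.739, 47.859, 58.916]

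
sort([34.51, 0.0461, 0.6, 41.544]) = [0.0461, 0.6, 34.51, 41.544]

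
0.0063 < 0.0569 True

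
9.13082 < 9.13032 False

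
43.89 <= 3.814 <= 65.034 False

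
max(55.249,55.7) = 55.7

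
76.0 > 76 False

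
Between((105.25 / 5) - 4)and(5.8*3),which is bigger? (5.8*3)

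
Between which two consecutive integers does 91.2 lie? 91 and 92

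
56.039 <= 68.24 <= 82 True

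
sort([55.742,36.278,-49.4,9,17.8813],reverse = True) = [55.742,36.278,17.8813,9,-49.4]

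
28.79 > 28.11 True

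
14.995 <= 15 True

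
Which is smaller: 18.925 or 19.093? 18.925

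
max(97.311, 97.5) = 97.5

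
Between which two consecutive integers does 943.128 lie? 943 and 944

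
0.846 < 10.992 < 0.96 False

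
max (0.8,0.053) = 0.8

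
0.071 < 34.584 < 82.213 True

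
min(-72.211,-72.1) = -72.211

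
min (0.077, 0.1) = 0.077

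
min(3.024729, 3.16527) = 3.024729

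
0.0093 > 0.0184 False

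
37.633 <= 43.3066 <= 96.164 True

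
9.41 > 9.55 False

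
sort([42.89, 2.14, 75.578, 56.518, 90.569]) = [2.14, 42.89, 56.518, 75.578, 90.569]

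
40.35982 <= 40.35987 True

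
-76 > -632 True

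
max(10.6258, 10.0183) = 10.6258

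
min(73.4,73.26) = 73.26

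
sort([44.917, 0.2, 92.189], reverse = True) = [92.189, 44.917, 0.2]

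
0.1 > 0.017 True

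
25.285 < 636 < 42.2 False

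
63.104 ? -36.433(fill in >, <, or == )>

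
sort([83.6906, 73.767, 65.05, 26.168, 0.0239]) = [0.0239, 26.168, 65.05, 73.767, 83.6906]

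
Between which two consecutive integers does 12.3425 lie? 12 and 13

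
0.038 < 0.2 True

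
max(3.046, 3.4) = 3.4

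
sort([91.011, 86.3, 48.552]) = [48.552, 86.3, 91.011]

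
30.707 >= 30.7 True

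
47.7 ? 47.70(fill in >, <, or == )==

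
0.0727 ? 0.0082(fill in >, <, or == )>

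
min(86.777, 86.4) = 86.4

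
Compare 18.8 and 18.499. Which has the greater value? 18.8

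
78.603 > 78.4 True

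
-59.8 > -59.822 True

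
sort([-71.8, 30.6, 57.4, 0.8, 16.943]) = [-71.8, 0.8, 16.943, 30.6, 57.4]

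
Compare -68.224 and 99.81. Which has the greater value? 99.81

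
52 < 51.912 False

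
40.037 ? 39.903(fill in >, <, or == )>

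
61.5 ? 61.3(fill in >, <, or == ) >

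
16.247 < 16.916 True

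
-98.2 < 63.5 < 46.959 False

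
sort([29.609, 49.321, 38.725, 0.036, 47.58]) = [0.036, 29.609, 38.725, 47.58, 49.321]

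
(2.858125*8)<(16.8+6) False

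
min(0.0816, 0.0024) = 0.0024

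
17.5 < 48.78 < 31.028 False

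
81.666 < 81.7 True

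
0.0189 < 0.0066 False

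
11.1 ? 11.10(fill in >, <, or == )==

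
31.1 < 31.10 False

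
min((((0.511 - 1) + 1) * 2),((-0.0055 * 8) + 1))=0.956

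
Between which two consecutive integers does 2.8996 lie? 2 and 3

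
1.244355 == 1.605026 False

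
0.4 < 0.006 False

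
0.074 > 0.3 False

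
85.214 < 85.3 True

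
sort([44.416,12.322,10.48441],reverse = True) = [44.416,12.322,10.48441]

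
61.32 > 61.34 False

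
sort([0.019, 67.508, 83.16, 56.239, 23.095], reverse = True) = [83.16, 67.508, 56.239, 23.095, 0.019]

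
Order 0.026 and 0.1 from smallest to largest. 0.026, 0.1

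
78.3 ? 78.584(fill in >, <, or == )<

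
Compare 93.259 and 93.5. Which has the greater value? 93.5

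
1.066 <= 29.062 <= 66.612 True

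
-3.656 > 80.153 False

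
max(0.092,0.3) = 0.3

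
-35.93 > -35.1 False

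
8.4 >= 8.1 True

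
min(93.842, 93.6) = 93.6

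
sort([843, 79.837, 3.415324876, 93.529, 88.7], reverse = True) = [843, 93.529, 88.7, 79.837, 3.415324876]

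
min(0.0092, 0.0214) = 0.0092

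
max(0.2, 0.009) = 0.2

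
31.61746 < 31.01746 False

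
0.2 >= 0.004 True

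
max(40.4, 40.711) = 40.711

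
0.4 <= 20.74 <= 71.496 True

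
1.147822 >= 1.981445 False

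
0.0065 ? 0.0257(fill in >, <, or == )<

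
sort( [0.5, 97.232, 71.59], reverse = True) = [97.232, 71.59, 0.5]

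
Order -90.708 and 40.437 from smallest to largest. -90.708, 40.437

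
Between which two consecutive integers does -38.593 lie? -39 and -38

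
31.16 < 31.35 True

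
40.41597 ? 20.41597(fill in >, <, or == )>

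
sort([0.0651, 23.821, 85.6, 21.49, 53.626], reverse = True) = [85.6, 53.626, 23.821, 21.49, 0.0651]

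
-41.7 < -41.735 False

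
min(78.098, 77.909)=77.909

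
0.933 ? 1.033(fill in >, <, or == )<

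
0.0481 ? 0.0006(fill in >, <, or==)>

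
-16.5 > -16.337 False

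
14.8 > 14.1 True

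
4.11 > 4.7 False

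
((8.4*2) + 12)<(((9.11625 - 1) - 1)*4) False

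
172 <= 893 True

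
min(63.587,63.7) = 63.587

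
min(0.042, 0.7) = 0.042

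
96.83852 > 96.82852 True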